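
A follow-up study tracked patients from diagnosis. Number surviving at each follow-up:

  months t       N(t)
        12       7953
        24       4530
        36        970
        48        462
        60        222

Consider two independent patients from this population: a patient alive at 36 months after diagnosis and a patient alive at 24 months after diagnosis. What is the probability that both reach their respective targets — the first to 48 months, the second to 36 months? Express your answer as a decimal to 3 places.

0.102

p₁ = N(48)/N(36) = 462/970 = 0.476289; p₂ = N(36)/N(24) = 970/4530 = 0.214128.
P(both) = p₁ × p₂ = 0.476289 × 0.214128 = 0.101987.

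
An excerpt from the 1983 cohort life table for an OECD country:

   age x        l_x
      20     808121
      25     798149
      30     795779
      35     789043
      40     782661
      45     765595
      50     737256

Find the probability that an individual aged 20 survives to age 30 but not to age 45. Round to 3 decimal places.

0.037

This is the probability of reaching 30 but not 45, conditional on being alive at 20: (l_30 − l_45) / l_20.
= (795779 − 765595) / 808121 = 30184 / 808121 = 0.037351.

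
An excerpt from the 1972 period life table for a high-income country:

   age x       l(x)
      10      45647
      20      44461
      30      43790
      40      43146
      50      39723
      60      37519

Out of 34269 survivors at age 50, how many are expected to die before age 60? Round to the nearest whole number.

1901

The relevant probability is 1 − 37519/39723 = 0.055484.
Expected number = 34269 × 0.055484 = 1901.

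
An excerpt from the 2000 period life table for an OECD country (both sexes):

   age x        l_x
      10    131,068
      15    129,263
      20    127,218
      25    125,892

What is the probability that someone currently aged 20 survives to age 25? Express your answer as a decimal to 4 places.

We want 5p20 = l_25/l_20.
The conditional survival probability is l_25/l_20 = 125,892/127,218 = 0.989577.

0.9896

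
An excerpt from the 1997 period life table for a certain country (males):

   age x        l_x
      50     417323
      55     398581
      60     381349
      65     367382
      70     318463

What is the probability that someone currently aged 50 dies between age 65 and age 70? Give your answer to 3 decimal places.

This is the probability of reaching 65 but not 70, conditional on being alive at 50: (l_65 − l_70) / l_50.
= (367382 − 318463) / 417323 = 48919 / 417323 = 0.117221.

0.117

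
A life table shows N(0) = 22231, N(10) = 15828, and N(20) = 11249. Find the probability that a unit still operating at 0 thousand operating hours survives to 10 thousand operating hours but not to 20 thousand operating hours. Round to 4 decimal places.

This is the probability of reaching 10 but not 20, conditional on being operational at 0: (N(10) − N(20)) / N(0).
= (15828 − 11249) / 22231 = 4579 / 22231 = 0.205974.

0.2060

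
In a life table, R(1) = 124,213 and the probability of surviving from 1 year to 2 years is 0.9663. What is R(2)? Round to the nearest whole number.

R(2) = R(1) × p = 124,213 × 0.9663 = 120027.

120027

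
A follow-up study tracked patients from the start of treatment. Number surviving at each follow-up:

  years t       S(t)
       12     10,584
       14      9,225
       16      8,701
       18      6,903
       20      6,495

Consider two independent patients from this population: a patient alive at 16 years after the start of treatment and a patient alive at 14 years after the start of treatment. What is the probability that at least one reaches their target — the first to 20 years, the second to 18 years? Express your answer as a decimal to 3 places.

0.936

p₁ = S(20)/S(16) = 6,495/8,701 = 0.746466; p₂ = S(18)/S(14) = 6,903/9,225 = 0.748293.
P(at least one) = 1 − (1−p₁)(1−p₂) = 1 − 0.253534 × 0.251707 = 0.936184.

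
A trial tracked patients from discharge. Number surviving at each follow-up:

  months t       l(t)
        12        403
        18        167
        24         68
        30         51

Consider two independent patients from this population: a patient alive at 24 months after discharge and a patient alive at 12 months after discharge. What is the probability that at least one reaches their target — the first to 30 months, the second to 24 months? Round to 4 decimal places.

0.7922

p₁ = l(30)/l(24) = 51/68 = 0.750000; p₂ = l(24)/l(12) = 68/403 = 0.168734.
P(at least one) = 1 − (1−p₁)(1−p₂) = 1 − 0.250000 × 0.831266 = 0.792184.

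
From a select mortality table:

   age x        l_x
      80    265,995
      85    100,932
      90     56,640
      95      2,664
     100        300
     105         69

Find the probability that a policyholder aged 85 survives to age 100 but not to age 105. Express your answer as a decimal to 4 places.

0.0023

We want 15|5q85 = (l_100 − l_105)/l_85.
This is the probability of reaching 100 but not 105, conditional on being alive at 85: (l_100 − l_105) / l_85.
= (300 − 69) / 100,932 = 231 / 100,932 = 0.002289.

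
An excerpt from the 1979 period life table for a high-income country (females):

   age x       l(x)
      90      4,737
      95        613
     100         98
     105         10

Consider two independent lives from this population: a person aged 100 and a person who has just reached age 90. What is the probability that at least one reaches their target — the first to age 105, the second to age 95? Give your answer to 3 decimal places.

p₁ = l(105)/l(100) = 10/98 = 0.102041; p₂ = l(95)/l(90) = 613/4,737 = 0.129407.
P(at least one) = 1 − (1−p₁)(1−p₂) = 1 − 0.897959 × 0.870593 = 0.218243.

0.218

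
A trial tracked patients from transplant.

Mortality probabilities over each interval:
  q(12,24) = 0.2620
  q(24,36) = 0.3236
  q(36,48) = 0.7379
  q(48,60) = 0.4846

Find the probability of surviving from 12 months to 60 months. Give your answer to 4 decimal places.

0.0674

Survival from 12 to 60 is the product of surviving each interval: (1 − 0.2620) × (1 − 0.3236) × (1 − 0.7379) × (1 − 0.4846).
= 0.7380 × 0.6764 × 0.2621 × 0.5154 = 0.067433.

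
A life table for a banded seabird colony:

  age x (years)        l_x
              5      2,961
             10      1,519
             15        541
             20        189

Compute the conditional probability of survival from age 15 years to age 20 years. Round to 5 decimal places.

0.34935

The conditional survival probability is l_20/l_15 = 189/541 = 0.349353.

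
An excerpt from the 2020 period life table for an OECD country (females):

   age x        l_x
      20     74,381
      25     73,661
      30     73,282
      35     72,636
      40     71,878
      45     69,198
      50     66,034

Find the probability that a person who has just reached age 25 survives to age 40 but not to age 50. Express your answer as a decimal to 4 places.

0.0793

We want 15|10q25 = (l_40 − l_50)/l_25.
This is the probability of reaching 40 but not 50, conditional on being alive at 25: (l_40 − l_50) / l_25.
= (71,878 − 66,034) / 73,661 = 5,844 / 73,661 = 0.079336.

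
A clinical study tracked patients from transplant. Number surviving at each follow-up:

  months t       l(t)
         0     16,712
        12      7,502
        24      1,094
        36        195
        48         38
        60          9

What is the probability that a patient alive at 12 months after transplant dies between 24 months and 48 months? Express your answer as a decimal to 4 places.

0.1408

This is the probability of reaching 24 but not 48, conditional on being alive at 12: (l(24) − l(48)) / l(12).
= (1,094 − 38) / 7,502 = 1,056 / 7,502 = 0.140762.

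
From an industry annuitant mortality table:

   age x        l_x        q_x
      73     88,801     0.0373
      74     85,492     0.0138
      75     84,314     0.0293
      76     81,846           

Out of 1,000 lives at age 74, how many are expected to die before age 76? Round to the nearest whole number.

The relevant probability is 1 − 81,846/85,492 = 0.042647.
Expected number = 1,000 × 0.042647 = 43.

43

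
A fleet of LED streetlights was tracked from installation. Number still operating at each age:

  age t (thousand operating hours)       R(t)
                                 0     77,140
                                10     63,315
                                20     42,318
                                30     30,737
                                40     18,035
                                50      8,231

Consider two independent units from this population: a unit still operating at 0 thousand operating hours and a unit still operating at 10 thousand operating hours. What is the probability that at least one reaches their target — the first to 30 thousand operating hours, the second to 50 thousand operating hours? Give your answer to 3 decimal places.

0.477

p₁ = R(30)/R(0) = 30,737/77,140 = 0.398457; p₂ = R(50)/R(10) = 8,231/63,315 = 0.130001.
P(at least one) = 1 − (1−p₁)(1−p₂) = 1 − 0.601543 × 0.869999 = 0.476658.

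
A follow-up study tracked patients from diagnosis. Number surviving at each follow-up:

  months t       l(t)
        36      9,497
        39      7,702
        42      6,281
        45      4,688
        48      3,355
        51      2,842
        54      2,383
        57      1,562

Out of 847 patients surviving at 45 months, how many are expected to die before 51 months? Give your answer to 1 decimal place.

333.5

The relevant probability is 1 − 2,842/4,688 = 0.393771.
Expected number = 847 × 0.393771 = 333.5.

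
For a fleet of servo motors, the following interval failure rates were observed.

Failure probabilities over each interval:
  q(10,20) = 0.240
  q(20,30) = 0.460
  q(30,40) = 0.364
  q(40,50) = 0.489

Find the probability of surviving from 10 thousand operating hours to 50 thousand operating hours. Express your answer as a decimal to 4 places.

Chaining the interval survival probabilities: (1 − 0.240) × (1 − 0.460) × (1 − 0.364) × (1 − 0.489).
= 0.760 × 0.540 × 0.636 × 0.511 = 0.133378.

0.1334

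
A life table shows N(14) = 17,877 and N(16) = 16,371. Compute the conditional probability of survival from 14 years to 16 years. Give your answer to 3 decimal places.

The conditional survival probability is N(16)/N(14) = 16,371/17,877 = 0.915758.

0.916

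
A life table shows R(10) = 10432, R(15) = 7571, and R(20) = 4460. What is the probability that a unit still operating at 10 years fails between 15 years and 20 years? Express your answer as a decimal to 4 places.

This is the probability of reaching 15 but not 20, conditional on being operational at 10: (R(15) − R(20)) / R(10).
= (7571 − 4460) / 10432 = 3111 / 10432 = 0.298217.

0.2982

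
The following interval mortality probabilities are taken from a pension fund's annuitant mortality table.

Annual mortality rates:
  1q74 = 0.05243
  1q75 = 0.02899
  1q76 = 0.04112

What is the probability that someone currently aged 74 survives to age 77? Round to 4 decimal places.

Chaining the interval survival probabilities: (1 − 0.05243) × (1 − 0.02899) × (1 − 0.04112).
= 0.94757 × 0.97101 × 0.95888 = 0.882265.

0.8823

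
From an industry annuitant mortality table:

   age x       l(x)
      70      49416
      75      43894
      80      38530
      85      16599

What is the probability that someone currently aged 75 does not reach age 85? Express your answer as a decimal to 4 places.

P(die before 85 | alive at 75) = 1 − l(85)/l(75) = 1 − 16599/43894 = (27295)/43894 = 0.621839.

0.6218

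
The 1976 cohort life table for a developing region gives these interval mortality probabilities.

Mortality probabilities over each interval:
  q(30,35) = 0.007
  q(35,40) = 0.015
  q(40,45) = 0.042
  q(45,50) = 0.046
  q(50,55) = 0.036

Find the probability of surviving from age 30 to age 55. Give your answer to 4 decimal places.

0.8617

Survival from 30 to 55 is the product of surviving each interval: (1 − 0.007) × (1 − 0.015) × (1 − 0.042) × (1 − 0.046) × (1 − 0.036).
= 0.993 × 0.985 × 0.958 × 0.954 × 0.964 = 0.861740.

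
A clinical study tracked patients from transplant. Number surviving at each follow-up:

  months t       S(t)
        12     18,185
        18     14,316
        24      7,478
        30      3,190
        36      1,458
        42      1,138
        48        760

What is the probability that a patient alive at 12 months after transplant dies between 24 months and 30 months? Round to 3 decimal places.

0.236

This is the probability of reaching 24 but not 30, conditional on being alive at 12: (S(24) − S(30)) / S(12).
= (7,478 − 3,190) / 18,185 = 4,288 / 18,185 = 0.235799.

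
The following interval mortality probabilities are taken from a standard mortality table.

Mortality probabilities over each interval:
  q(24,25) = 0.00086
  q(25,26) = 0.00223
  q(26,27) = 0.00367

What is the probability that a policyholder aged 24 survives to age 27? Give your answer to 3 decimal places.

0.993

The overall survival probability is (1 − 0.00086) × (1 − 0.00223) × (1 − 0.00367).
= 0.99914 × 0.99777 × 0.99633 = 0.993253.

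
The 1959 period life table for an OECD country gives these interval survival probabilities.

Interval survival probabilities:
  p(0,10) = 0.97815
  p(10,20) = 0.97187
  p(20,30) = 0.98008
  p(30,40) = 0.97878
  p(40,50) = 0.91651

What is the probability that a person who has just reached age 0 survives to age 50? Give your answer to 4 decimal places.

0.8358

The overall survival probability is 0.97815 × 0.97187 × 0.98008 × 0.97878 × 0.91651.
= 0.835791.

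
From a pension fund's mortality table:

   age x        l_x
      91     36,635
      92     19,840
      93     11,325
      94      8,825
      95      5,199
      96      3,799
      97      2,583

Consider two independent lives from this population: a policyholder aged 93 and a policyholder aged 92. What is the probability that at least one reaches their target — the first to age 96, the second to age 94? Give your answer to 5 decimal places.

0.63105

p₁ = l_96/l_93 = 3,799/11,325 = 0.335453; p₂ = l_94/l_92 = 8,825/19,840 = 0.444808.
P(at least one) = 1 − (1−p₁)(1−p₂) = 1 − 0.664547 × 0.555192 = 0.631049.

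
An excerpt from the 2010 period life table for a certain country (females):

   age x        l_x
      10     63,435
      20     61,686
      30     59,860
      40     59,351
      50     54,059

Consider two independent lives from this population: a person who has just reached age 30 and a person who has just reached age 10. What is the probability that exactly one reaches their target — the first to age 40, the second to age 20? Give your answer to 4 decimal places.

0.0356

p₁ = l_40/l_30 = 59,351/59,860 = 0.991497; p₂ = l_20/l_10 = 61,686/63,435 = 0.972428.
P(exactly one) = p₁(1−p₂) + (1−p₁)p₂ = 0.027338 + 0.008269 = 0.035606.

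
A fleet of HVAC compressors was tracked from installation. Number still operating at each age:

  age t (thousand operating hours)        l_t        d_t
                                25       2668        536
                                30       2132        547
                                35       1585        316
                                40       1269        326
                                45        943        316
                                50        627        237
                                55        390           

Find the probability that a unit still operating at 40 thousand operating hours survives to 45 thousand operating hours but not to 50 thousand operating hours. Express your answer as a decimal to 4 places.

0.2490

This is the probability of reaching 45 but not 50, conditional on being operational at 40: (l_45 − l_50) / l_40.
= (943 − 627) / 1269 = 316 / 1269 = 0.249015.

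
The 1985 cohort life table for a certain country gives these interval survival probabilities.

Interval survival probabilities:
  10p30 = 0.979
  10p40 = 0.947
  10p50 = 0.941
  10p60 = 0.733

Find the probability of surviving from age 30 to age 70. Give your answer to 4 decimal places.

0.6395

Survival from 30 to 70 is the product of surviving each interval: 0.979 × 0.947 × 0.941 × 0.733.
= 0.639479.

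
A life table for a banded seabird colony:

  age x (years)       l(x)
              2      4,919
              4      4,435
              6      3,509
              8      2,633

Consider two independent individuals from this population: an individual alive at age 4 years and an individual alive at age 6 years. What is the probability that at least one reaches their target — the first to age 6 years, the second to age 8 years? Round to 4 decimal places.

p₁ = l(6)/l(4) = 3,509/4,435 = 0.791206; p₂ = l(8)/l(6) = 2,633/3,509 = 0.750356.
P(at least one) = 1 − (1−p₁)(1−p₂) = 1 − 0.208794 × 0.249644 = 0.947876.

0.9479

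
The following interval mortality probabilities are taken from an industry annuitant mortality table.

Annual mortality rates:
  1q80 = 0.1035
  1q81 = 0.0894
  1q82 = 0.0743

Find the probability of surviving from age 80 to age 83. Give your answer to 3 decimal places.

3p80 = (1 − 0.1035) × (1 − 0.0894) × (1 − 0.0743).
= 0.8965 × 0.9106 × 0.9257 = 0.755698.

0.756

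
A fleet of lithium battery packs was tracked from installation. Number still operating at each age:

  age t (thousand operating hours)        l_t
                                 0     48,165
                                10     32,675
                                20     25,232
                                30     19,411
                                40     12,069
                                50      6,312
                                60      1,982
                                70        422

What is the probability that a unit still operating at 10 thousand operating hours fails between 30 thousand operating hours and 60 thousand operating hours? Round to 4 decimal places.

0.5334

This is the probability of reaching 30 but not 60, conditional on being operational at 10: (l_30 − l_60) / l_10.
= (19,411 − 1,982) / 32,675 = 17,429 / 32,675 = 0.533405.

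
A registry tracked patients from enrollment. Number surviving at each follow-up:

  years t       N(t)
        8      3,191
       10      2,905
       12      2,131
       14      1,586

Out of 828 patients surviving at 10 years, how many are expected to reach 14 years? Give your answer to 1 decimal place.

The relevant probability is 1,586/2,905 = 0.545955.
Expected number = 828 × 0.545955 = 452.1.

452.1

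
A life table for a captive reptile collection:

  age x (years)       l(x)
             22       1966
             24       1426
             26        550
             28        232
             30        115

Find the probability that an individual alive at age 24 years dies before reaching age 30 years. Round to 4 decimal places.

P(die before 30 | alive at 24) = 1 − l(30)/l(24) = 1 − 115/1426 = (1311)/1426 = 0.919355.

0.9194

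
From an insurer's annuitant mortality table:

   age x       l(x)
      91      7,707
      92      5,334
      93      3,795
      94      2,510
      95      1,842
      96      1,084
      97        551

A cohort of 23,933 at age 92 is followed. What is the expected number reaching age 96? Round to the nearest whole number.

4864

The relevant probability is 1,084/5,334 = 0.203225.
Expected number = 23,933 × 0.203225 = 4864.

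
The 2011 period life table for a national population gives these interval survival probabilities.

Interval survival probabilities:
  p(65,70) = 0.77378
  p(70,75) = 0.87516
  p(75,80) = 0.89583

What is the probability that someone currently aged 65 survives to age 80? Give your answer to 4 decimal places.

Chaining the interval survival probabilities: 0.77378 × 0.87516 × 0.89583.
= 0.606639.

0.6066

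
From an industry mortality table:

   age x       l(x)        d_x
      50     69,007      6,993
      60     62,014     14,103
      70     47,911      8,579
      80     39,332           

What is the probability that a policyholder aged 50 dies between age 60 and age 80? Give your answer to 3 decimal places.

This is the probability of reaching 60 but not 80, conditional on being alive at 50: (l(60) − l(80)) / l(50).
= (62,014 − 39,332) / 69,007 = 22,682 / 69,007 = 0.328691.

0.329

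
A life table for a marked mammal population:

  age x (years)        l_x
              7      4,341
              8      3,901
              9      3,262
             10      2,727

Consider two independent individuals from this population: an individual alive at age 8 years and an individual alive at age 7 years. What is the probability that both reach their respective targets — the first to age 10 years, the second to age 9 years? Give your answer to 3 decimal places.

p₁ = l_10/l_8 = 2,727/3,901 = 0.699052; p₂ = l_9/l_7 = 3,262/4,341 = 0.751440.
P(both) = p₁ × p₂ = 0.699052 × 0.751440 = 0.525296.

0.525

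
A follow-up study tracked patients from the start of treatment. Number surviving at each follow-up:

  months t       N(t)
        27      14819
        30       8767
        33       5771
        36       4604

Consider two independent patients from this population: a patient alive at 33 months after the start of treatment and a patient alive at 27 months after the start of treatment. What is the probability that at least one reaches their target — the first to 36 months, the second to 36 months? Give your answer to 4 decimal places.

p₁ = N(36)/N(33) = 4604/5771 = 0.797782; p₂ = N(36)/N(27) = 4604/14819 = 0.310682.
P(at least one) = 1 − (1−p₁)(1−p₂) = 1 − 0.202218 × 0.689318 = 0.860607.

0.8606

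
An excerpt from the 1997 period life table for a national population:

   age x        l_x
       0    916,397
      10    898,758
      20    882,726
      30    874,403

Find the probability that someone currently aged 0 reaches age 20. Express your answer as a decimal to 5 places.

The conditional survival probability is l_20/l_0 = 882,726/916,397 = 0.963257.

0.96326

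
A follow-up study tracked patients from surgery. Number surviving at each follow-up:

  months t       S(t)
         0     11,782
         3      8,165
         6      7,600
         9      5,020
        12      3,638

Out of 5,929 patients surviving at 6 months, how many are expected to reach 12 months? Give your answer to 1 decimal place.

2838.1

The relevant probability is 3,638/7,600 = 0.478684.
Expected number = 5,929 × 0.478684 = 2838.1.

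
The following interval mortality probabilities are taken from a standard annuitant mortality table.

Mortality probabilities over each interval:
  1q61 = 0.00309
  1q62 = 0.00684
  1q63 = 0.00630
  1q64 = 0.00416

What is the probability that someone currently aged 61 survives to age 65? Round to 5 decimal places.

0.97976

Survival from 61 to 65 is the product of surviving each interval: (1 − 0.00309) × (1 − 0.00684) × (1 − 0.00630) × (1 − 0.00416).
= 0.99691 × 0.99316 × 0.99370 × 0.99584 = 0.979761.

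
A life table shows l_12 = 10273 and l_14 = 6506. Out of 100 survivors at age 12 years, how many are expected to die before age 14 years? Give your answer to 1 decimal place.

The relevant probability is 1 − 6506/10273 = 0.366689.
Expected number = 100 × 0.366689 = 36.7.

36.7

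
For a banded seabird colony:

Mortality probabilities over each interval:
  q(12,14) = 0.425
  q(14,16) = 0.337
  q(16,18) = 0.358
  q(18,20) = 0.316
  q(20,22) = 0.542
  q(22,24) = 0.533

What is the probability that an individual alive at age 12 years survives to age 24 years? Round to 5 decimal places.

Chaining the interval survival probabilities: (1 − 0.425) × (1 − 0.337) × (1 − 0.358) × (1 − 0.316) × (1 − 0.542) × (1 − 0.533).
= 0.575 × 0.663 × 0.642 × 0.684 × 0.458 × 0.467 = 0.035806.

0.03581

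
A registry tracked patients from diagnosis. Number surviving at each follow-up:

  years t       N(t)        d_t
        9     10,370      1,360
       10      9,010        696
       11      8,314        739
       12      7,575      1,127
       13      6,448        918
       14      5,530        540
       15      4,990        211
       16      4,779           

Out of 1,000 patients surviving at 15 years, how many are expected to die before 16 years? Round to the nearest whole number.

The relevant probability is 1 − 4,779/4,990 = 0.042285.
Expected number = 1,000 × 0.042285 = 42.

42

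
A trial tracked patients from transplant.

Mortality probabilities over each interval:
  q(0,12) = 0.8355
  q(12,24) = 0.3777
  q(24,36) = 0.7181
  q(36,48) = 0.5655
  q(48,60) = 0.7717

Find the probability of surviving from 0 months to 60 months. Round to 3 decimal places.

0.003

Chaining the interval survival probabilities: (1 − 0.8355) × (1 − 0.3777) × (1 − 0.7181) × (1 − 0.5655) × (1 − 0.7717).
= 0.1645 × 0.6223 × 0.2819 × 0.4345 × 0.2283 = 0.002863.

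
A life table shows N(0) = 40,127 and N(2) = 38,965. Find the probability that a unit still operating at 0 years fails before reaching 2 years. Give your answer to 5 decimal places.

0.02896

P(fail before 2 | operational at 0) = 1 − N(2)/N(0) = 1 − 38,965/40,127 = (1,162)/40,127 = 0.028958.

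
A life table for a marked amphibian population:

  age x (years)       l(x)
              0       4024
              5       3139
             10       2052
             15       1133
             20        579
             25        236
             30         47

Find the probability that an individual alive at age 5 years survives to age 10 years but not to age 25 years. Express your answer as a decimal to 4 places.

0.5785

This is the probability of reaching 10 but not 25, conditional on being alive at 5: (l(10) − l(25)) / l(5).
= (2052 − 236) / 3139 = 1816 / 3139 = 0.578528.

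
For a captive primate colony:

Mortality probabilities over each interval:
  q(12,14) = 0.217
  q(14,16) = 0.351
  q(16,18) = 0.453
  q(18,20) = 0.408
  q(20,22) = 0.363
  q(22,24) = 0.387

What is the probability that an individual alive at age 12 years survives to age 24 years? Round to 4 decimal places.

0.0643

P(survive 12→24) = (1 − 0.217) × (1 − 0.351) × (1 − 0.453) × (1 − 0.408) × (1 − 0.363) × (1 − 0.387).
= 0.783 × 0.649 × 0.547 × 0.592 × 0.637 × 0.613 = 0.064256.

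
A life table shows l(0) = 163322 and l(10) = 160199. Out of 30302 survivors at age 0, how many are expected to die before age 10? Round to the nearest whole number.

The relevant probability is 1 − 160199/163322 = 0.019122.
Expected number = 30302 × 0.019122 = 579.

579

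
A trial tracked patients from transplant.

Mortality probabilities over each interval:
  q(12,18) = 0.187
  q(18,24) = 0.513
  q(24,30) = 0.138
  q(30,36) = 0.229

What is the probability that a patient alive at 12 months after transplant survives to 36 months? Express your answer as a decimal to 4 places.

0.2631

Chaining the interval survival probabilities: (1 − 0.187) × (1 − 0.513) × (1 − 0.138) × (1 − 0.229).
= 0.813 × 0.487 × 0.862 × 0.771 = 0.263137.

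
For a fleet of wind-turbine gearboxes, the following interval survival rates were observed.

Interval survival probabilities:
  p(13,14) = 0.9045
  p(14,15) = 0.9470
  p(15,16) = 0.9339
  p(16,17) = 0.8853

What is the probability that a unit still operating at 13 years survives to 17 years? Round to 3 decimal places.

0.708

The overall survival probability is 0.9045 × 0.9470 × 0.9339 × 0.8853.
= 0.708189.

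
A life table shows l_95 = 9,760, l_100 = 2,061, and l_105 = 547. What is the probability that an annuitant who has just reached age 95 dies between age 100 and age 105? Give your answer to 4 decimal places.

0.1551

This is the probability of reaching 100 but not 105, conditional on being alive at 95: (l_100 − l_105) / l_95.
= (2,061 − 547) / 9,760 = 1,514 / 9,760 = 0.155123.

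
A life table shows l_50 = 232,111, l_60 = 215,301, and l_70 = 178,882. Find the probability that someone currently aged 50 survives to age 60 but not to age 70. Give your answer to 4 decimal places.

We want 10|10q50 = (l_60 − l_70)/l_50.
This is the probability of reaching 60 but not 70, conditional on being alive at 50: (l_60 − l_70) / l_50.
= (215,301 − 178,882) / 232,111 = 36,419 / 232,111 = 0.156903.

0.1569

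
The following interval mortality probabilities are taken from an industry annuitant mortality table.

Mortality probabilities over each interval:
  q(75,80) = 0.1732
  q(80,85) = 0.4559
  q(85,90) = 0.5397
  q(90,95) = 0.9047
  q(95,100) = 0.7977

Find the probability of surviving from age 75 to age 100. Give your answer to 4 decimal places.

P(survive 75→100) = (1 − 0.1732) × (1 − 0.4559) × (1 − 0.5397) × (1 − 0.9047) × (1 − 0.7977).
= 0.8268 × 0.5441 × 0.4603 × 0.0953 × 0.2023 = 0.003992.

0.0040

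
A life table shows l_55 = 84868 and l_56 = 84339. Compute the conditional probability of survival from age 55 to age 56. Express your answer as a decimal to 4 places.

0.9938

We want 1p55 = l_56/l_55.
The conditional survival probability is l_56/l_55 = 84339/84868 = 0.993767.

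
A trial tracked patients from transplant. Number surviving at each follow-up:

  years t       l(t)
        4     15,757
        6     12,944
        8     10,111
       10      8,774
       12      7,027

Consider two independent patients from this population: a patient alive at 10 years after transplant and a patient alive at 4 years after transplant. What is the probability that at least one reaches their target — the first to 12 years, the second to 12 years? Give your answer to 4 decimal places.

p₁ = l(12)/l(10) = 7,027/8,774 = 0.800889; p₂ = l(12)/l(4) = 7,027/15,757 = 0.445961.
P(at least one) = 1 − (1−p₁)(1−p₂) = 1 − 0.199111 × 0.554039 = 0.889685.

0.8897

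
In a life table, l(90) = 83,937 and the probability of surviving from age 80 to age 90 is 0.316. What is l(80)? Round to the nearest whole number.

l(80) = l(90) / p = 83,937 / 0.316 = 265623.

265623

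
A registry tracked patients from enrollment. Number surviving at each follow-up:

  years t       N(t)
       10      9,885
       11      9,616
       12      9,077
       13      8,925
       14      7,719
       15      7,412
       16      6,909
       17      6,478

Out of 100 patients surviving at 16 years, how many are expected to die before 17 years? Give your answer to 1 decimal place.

6.2

The relevant probability is 1 − 6,478/6,909 = 0.062382.
Expected number = 100 × 0.062382 = 6.2.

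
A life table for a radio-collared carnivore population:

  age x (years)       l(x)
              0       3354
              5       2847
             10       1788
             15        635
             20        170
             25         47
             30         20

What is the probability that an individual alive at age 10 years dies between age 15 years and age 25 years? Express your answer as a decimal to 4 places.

0.3289

This is the probability of reaching 15 but not 25, conditional on being alive at 10: (l(15) − l(25)) / l(10).
= (635 − 47) / 1788 = 588 / 1788 = 0.328859.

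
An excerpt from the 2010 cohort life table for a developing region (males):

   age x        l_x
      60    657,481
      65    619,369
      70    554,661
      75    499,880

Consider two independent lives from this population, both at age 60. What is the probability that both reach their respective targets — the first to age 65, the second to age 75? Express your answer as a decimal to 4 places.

p₁ = l_65/l_60 = 619,369/657,481 = 0.942033; p₂ = l_75/l_60 = 499,880/657,481 = 0.760296.
P(both) = p₁ × p₂ = 0.942033 × 0.760296 = 0.716224.

0.7162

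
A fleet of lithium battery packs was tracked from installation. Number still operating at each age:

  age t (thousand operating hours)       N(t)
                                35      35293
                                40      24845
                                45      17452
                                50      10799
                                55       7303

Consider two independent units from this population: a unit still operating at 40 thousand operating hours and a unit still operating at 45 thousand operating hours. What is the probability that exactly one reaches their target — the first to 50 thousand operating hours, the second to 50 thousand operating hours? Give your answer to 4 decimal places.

p₁ = N(50)/N(40) = 10799/24845 = 0.434655; p₂ = N(50)/N(45) = 10799/17452 = 0.618783.
P(exactly one) = p₁(1−p₂) + (1−p₁)p₂ = 0.165698 + 0.349826 = 0.515524.

0.5155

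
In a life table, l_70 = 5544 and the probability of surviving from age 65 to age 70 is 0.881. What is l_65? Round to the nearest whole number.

6293

l_65 = l_70 / p = 5544 / 0.881 = 6293.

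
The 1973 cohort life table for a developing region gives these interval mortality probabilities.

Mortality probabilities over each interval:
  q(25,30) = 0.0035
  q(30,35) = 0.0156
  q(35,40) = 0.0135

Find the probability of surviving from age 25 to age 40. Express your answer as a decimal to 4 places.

0.9677

Chaining the interval survival probabilities: (1 − 0.0035) × (1 − 0.0156) × (1 − 0.0135).
= 0.9965 × 0.9844 × 0.9865 = 0.967712.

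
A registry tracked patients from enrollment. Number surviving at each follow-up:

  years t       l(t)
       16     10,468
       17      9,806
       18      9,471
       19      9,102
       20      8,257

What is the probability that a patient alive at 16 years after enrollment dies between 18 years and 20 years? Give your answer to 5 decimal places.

This is the probability of reaching 18 but not 20, conditional on being alive at 16: (l(18) − l(20)) / l(16).
= (9,471 − 8,257) / 10,468 = 1,214 / 10,468 = 0.115972.

0.11597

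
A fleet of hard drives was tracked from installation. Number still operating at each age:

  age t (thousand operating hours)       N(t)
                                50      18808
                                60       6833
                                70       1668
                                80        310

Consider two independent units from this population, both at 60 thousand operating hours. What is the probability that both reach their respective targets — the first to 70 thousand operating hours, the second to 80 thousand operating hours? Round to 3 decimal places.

p₁ = N(70)/N(60) = 1668/6833 = 0.244109; p₂ = N(80)/N(60) = 310/6833 = 0.045368.
P(both) = p₁ × p₂ = 0.244109 × 0.045368 = 0.011075.

0.011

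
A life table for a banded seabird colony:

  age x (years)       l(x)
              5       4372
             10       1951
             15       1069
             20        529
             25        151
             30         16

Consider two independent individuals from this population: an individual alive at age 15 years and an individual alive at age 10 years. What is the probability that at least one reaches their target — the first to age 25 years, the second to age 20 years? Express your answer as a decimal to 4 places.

0.3741

p₁ = l(25)/l(15) = 151/1069 = 0.141254; p₂ = l(20)/l(10) = 529/1951 = 0.271143.
P(at least one) = 1 − (1−p₁)(1−p₂) = 1 − 0.858746 × 0.728857 = 0.374097.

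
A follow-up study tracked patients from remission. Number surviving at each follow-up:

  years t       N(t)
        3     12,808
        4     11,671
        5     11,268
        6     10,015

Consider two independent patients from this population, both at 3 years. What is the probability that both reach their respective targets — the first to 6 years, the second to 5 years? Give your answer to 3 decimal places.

0.688

p₁ = N(6)/N(3) = 10,015/12,808 = 0.781933; p₂ = N(5)/N(3) = 11,268/12,808 = 0.879763.
P(both) = p₁ × p₂ = 0.781933 × 0.879763 = 0.687916.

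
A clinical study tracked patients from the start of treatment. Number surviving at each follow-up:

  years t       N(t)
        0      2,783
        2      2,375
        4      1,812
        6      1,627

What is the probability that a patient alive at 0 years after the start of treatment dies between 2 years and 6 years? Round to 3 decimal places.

0.269

This is the probability of reaching 2 but not 6, conditional on being alive at 0: (N(2) − N(6)) / N(0).
= (2,375 − 1,627) / 2,783 = 748 / 2,783 = 0.268775.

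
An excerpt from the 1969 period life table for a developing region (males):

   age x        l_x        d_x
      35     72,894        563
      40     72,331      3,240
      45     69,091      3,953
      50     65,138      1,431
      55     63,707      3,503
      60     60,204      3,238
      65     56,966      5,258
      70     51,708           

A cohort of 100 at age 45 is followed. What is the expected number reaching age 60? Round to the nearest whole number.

87

The relevant probability is 60,204/69,091 = 0.871373.
Expected number = 100 × 0.871373 = 87.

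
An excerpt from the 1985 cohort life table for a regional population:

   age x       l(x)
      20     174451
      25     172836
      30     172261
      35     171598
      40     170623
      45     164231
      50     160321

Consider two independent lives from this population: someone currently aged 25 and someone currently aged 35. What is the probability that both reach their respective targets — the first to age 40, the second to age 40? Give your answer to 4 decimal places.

p₁ = l(40)/l(25) = 170623/172836 = 0.987196; p₂ = l(40)/l(35) = 170623/171598 = 0.994318.
P(both) = p₁ × p₂ = 0.987196 × 0.994318 = 0.981587.

0.9816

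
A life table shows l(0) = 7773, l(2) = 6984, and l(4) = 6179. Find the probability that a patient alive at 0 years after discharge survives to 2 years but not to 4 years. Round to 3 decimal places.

0.104

This is the probability of reaching 2 but not 4, conditional on being alive at 0: (l(2) − l(4)) / l(0).
= (6984 − 6179) / 7773 = 805 / 7773 = 0.103564.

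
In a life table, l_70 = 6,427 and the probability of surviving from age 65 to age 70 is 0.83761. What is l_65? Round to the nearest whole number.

7673

l_65 = l_70 / p = 6,427 / 0.83761 = 7673.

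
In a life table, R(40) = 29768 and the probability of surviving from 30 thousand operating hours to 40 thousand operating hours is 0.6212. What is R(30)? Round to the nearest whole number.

47920

R(30) = R(40) / p = 29768 / 0.6212 = 47920.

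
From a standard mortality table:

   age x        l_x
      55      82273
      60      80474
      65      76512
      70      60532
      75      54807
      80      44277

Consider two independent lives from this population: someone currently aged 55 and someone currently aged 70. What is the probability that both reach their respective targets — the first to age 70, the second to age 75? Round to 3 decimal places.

p₁ = l_70/l_55 = 60532/82273 = 0.735746; p₂ = l_75/l_70 = 54807/60532 = 0.905422.
P(both) = p₁ × p₂ = 0.735746 × 0.905422 = 0.666161.

0.666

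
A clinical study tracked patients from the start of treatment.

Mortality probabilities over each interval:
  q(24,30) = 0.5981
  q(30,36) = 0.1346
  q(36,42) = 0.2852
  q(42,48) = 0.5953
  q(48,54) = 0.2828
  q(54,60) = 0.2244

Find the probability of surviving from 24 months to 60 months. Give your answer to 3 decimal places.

The overall survival probability is (1 − 0.5981) × (1 − 0.1346) × (1 − 0.2852) × (1 − 0.5953) × (1 − 0.2828) × (1 − 0.2244).
= 0.4019 × 0.8654 × 0.7148 × 0.4047 × 0.7172 × 0.7756 = 0.055967.

0.056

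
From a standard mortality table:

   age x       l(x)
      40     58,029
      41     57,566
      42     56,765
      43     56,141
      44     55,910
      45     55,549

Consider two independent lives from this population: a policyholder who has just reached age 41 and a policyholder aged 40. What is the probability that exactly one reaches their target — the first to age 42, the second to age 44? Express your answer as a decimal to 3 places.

0.049

p₁ = l(42)/l(41) = 56,765/57,566 = 0.986086; p₂ = l(44)/l(40) = 55,910/58,029 = 0.963484.
P(exactly one) = p₁(1−p₂) + (1−p₁)p₂ = 0.036008 + 0.013406 = 0.049414.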